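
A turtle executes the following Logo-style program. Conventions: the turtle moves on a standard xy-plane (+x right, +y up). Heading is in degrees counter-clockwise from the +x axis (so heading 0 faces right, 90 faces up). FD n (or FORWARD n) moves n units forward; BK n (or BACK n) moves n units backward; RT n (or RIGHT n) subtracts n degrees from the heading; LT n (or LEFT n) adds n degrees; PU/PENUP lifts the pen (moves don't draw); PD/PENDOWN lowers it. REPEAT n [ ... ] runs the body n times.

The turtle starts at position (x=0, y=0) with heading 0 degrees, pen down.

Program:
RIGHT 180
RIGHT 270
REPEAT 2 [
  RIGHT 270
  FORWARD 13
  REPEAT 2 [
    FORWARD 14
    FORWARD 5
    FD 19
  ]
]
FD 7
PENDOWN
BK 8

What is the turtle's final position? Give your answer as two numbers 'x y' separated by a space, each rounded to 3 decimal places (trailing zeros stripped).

Answer: 89 88

Derivation:
Executing turtle program step by step:
Start: pos=(0,0), heading=0, pen down
RT 180: heading 0 -> 180
RT 270: heading 180 -> 270
REPEAT 2 [
  -- iteration 1/2 --
  RT 270: heading 270 -> 0
  FD 13: (0,0) -> (13,0) [heading=0, draw]
  REPEAT 2 [
    -- iteration 1/2 --
    FD 14: (13,0) -> (27,0) [heading=0, draw]
    FD 5: (27,0) -> (32,0) [heading=0, draw]
    FD 19: (32,0) -> (51,0) [heading=0, draw]
    -- iteration 2/2 --
    FD 14: (51,0) -> (65,0) [heading=0, draw]
    FD 5: (65,0) -> (70,0) [heading=0, draw]
    FD 19: (70,0) -> (89,0) [heading=0, draw]
  ]
  -- iteration 2/2 --
  RT 270: heading 0 -> 90
  FD 13: (89,0) -> (89,13) [heading=90, draw]
  REPEAT 2 [
    -- iteration 1/2 --
    FD 14: (89,13) -> (89,27) [heading=90, draw]
    FD 5: (89,27) -> (89,32) [heading=90, draw]
    FD 19: (89,32) -> (89,51) [heading=90, draw]
    -- iteration 2/2 --
    FD 14: (89,51) -> (89,65) [heading=90, draw]
    FD 5: (89,65) -> (89,70) [heading=90, draw]
    FD 19: (89,70) -> (89,89) [heading=90, draw]
  ]
]
FD 7: (89,89) -> (89,96) [heading=90, draw]
PD: pen down
BK 8: (89,96) -> (89,88) [heading=90, draw]
Final: pos=(89,88), heading=90, 16 segment(s) drawn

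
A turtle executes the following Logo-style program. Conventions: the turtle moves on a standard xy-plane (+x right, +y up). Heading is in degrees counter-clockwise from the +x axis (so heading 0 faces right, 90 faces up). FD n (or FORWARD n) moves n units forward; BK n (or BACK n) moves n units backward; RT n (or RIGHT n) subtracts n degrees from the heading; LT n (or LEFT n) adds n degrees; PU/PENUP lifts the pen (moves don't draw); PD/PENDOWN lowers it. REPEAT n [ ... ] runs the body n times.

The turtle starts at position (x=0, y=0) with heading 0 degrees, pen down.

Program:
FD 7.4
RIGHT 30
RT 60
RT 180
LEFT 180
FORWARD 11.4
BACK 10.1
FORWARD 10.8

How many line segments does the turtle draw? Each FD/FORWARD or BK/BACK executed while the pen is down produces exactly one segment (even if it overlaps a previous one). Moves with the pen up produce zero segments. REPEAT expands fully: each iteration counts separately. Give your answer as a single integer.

Executing turtle program step by step:
Start: pos=(0,0), heading=0, pen down
FD 7.4: (0,0) -> (7.4,0) [heading=0, draw]
RT 30: heading 0 -> 330
RT 60: heading 330 -> 270
RT 180: heading 270 -> 90
LT 180: heading 90 -> 270
FD 11.4: (7.4,0) -> (7.4,-11.4) [heading=270, draw]
BK 10.1: (7.4,-11.4) -> (7.4,-1.3) [heading=270, draw]
FD 10.8: (7.4,-1.3) -> (7.4,-12.1) [heading=270, draw]
Final: pos=(7.4,-12.1), heading=270, 4 segment(s) drawn
Segments drawn: 4

Answer: 4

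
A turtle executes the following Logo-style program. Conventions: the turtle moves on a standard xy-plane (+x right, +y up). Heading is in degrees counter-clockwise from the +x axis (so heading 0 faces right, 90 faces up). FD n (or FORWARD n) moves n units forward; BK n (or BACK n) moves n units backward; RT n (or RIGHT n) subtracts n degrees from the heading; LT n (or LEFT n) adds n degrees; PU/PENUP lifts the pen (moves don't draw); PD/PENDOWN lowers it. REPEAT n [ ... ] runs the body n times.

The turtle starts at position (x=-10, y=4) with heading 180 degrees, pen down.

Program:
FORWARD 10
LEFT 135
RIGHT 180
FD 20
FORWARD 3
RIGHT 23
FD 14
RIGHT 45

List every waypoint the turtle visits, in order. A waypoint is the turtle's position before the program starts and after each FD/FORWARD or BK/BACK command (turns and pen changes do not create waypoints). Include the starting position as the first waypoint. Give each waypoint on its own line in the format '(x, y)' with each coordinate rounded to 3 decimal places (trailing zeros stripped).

Answer: (-10, 4)
(-20, 4)
(-34.142, 18.142)
(-36.263, 20.263)
(-41.508, 33.244)

Derivation:
Executing turtle program step by step:
Start: pos=(-10,4), heading=180, pen down
FD 10: (-10,4) -> (-20,4) [heading=180, draw]
LT 135: heading 180 -> 315
RT 180: heading 315 -> 135
FD 20: (-20,4) -> (-34.142,18.142) [heading=135, draw]
FD 3: (-34.142,18.142) -> (-36.263,20.263) [heading=135, draw]
RT 23: heading 135 -> 112
FD 14: (-36.263,20.263) -> (-41.508,33.244) [heading=112, draw]
RT 45: heading 112 -> 67
Final: pos=(-41.508,33.244), heading=67, 4 segment(s) drawn
Waypoints (5 total):
(-10, 4)
(-20, 4)
(-34.142, 18.142)
(-36.263, 20.263)
(-41.508, 33.244)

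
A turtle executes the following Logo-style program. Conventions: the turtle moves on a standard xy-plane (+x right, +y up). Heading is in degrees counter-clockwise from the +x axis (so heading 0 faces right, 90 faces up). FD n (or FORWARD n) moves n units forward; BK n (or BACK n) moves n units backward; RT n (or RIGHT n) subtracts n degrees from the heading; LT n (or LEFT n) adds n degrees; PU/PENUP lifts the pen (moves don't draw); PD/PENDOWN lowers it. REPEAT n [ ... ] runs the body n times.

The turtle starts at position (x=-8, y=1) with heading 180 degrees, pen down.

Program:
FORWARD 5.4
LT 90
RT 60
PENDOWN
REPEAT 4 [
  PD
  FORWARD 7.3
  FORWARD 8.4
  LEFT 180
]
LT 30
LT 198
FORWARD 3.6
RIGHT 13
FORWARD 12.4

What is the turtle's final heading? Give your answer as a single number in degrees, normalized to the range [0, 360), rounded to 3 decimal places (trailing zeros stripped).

Executing turtle program step by step:
Start: pos=(-8,1), heading=180, pen down
FD 5.4: (-8,1) -> (-13.4,1) [heading=180, draw]
LT 90: heading 180 -> 270
RT 60: heading 270 -> 210
PD: pen down
REPEAT 4 [
  -- iteration 1/4 --
  PD: pen down
  FD 7.3: (-13.4,1) -> (-19.722,-2.65) [heading=210, draw]
  FD 8.4: (-19.722,-2.65) -> (-26.997,-6.85) [heading=210, draw]
  LT 180: heading 210 -> 30
  -- iteration 2/4 --
  PD: pen down
  FD 7.3: (-26.997,-6.85) -> (-20.675,-3.2) [heading=30, draw]
  FD 8.4: (-20.675,-3.2) -> (-13.4,1) [heading=30, draw]
  LT 180: heading 30 -> 210
  -- iteration 3/4 --
  PD: pen down
  FD 7.3: (-13.4,1) -> (-19.722,-2.65) [heading=210, draw]
  FD 8.4: (-19.722,-2.65) -> (-26.997,-6.85) [heading=210, draw]
  LT 180: heading 210 -> 30
  -- iteration 4/4 --
  PD: pen down
  FD 7.3: (-26.997,-6.85) -> (-20.675,-3.2) [heading=30, draw]
  FD 8.4: (-20.675,-3.2) -> (-13.4,1) [heading=30, draw]
  LT 180: heading 30 -> 210
]
LT 30: heading 210 -> 240
LT 198: heading 240 -> 78
FD 3.6: (-13.4,1) -> (-12.652,4.521) [heading=78, draw]
RT 13: heading 78 -> 65
FD 12.4: (-12.652,4.521) -> (-7.411,15.76) [heading=65, draw]
Final: pos=(-7.411,15.76), heading=65, 11 segment(s) drawn

Answer: 65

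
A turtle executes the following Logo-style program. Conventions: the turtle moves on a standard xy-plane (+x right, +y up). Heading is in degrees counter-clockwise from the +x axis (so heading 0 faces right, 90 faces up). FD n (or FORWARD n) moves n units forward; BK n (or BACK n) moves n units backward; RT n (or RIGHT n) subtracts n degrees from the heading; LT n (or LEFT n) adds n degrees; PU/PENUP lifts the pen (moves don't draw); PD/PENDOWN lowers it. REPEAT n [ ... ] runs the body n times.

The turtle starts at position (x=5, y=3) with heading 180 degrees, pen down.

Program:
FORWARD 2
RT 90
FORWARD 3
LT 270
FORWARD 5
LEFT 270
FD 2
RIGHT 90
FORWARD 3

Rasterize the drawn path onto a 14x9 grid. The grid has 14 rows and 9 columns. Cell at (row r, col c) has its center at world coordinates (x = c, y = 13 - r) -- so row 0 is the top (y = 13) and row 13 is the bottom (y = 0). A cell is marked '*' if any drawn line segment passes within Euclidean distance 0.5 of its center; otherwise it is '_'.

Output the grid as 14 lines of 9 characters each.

Segment 0: (5,3) -> (3,3)
Segment 1: (3,3) -> (3,6)
Segment 2: (3,6) -> (8,6)
Segment 3: (8,6) -> (8,4)
Segment 4: (8,4) -> (5,4)

Answer: _________
_________
_________
_________
_________
_________
_________
___******
___*____*
___*_****
___***___
_________
_________
_________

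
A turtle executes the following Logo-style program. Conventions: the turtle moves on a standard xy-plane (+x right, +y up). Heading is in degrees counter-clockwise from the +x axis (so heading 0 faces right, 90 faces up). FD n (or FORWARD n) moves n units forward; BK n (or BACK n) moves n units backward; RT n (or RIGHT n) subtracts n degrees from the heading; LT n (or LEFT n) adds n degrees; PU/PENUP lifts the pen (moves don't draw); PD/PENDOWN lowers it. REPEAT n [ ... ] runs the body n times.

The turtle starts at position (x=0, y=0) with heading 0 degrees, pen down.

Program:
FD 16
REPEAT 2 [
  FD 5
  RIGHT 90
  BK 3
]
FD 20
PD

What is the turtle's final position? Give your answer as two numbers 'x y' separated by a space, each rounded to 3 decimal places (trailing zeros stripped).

Answer: 4 -2

Derivation:
Executing turtle program step by step:
Start: pos=(0,0), heading=0, pen down
FD 16: (0,0) -> (16,0) [heading=0, draw]
REPEAT 2 [
  -- iteration 1/2 --
  FD 5: (16,0) -> (21,0) [heading=0, draw]
  RT 90: heading 0 -> 270
  BK 3: (21,0) -> (21,3) [heading=270, draw]
  -- iteration 2/2 --
  FD 5: (21,3) -> (21,-2) [heading=270, draw]
  RT 90: heading 270 -> 180
  BK 3: (21,-2) -> (24,-2) [heading=180, draw]
]
FD 20: (24,-2) -> (4,-2) [heading=180, draw]
PD: pen down
Final: pos=(4,-2), heading=180, 6 segment(s) drawn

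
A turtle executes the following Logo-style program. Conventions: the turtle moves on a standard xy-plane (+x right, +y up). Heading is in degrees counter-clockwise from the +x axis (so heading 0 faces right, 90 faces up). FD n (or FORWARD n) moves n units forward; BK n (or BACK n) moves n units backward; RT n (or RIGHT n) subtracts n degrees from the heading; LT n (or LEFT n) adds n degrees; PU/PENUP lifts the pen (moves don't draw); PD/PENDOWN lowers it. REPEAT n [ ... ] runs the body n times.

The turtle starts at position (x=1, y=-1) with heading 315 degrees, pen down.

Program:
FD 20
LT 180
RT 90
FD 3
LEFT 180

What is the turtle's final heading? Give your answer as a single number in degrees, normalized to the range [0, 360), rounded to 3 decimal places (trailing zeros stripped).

Executing turtle program step by step:
Start: pos=(1,-1), heading=315, pen down
FD 20: (1,-1) -> (15.142,-15.142) [heading=315, draw]
LT 180: heading 315 -> 135
RT 90: heading 135 -> 45
FD 3: (15.142,-15.142) -> (17.263,-13.021) [heading=45, draw]
LT 180: heading 45 -> 225
Final: pos=(17.263,-13.021), heading=225, 2 segment(s) drawn

Answer: 225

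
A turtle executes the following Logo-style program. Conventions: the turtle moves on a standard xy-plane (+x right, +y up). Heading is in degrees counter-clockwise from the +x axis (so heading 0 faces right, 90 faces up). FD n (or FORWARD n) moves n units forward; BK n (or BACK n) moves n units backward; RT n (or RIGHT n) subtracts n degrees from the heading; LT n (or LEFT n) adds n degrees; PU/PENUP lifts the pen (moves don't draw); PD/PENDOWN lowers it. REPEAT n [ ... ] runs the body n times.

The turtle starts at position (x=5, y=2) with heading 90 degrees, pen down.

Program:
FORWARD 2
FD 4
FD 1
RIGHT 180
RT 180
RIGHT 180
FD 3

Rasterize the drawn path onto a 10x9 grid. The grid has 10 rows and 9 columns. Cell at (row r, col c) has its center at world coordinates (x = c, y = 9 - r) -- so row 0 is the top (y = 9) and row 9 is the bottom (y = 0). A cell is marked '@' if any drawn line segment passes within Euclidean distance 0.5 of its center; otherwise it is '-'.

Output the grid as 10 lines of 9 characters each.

Segment 0: (5,2) -> (5,4)
Segment 1: (5,4) -> (5,8)
Segment 2: (5,8) -> (5,9)
Segment 3: (5,9) -> (5,6)

Answer: -----@---
-----@---
-----@---
-----@---
-----@---
-----@---
-----@---
-----@---
---------
---------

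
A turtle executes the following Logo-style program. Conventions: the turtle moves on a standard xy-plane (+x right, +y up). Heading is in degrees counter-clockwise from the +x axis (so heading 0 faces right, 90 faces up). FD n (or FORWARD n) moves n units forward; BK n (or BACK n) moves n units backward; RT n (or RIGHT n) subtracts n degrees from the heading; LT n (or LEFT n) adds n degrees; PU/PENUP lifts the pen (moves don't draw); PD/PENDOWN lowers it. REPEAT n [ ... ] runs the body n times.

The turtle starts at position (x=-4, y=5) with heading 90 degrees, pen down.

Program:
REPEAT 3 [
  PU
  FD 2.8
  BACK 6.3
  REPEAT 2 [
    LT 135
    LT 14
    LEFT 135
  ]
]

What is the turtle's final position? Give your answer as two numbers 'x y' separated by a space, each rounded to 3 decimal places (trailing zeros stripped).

Answer: -2.742 2.633

Derivation:
Executing turtle program step by step:
Start: pos=(-4,5), heading=90, pen down
REPEAT 3 [
  -- iteration 1/3 --
  PU: pen up
  FD 2.8: (-4,5) -> (-4,7.8) [heading=90, move]
  BK 6.3: (-4,7.8) -> (-4,1.5) [heading=90, move]
  REPEAT 2 [
    -- iteration 1/2 --
    LT 135: heading 90 -> 225
    LT 14: heading 225 -> 239
    LT 135: heading 239 -> 14
    -- iteration 2/2 --
    LT 135: heading 14 -> 149
    LT 14: heading 149 -> 163
    LT 135: heading 163 -> 298
  ]
  -- iteration 2/3 --
  PU: pen up
  FD 2.8: (-4,1.5) -> (-2.685,-0.972) [heading=298, move]
  BK 6.3: (-2.685,-0.972) -> (-5.643,4.59) [heading=298, move]
  REPEAT 2 [
    -- iteration 1/2 --
    LT 135: heading 298 -> 73
    LT 14: heading 73 -> 87
    LT 135: heading 87 -> 222
    -- iteration 2/2 --
    LT 135: heading 222 -> 357
    LT 14: heading 357 -> 11
    LT 135: heading 11 -> 146
  ]
  -- iteration 3/3 --
  PU: pen up
  FD 2.8: (-5.643,4.59) -> (-7.964,6.156) [heading=146, move]
  BK 6.3: (-7.964,6.156) -> (-2.742,2.633) [heading=146, move]
  REPEAT 2 [
    -- iteration 1/2 --
    LT 135: heading 146 -> 281
    LT 14: heading 281 -> 295
    LT 135: heading 295 -> 70
    -- iteration 2/2 --
    LT 135: heading 70 -> 205
    LT 14: heading 205 -> 219
    LT 135: heading 219 -> 354
  ]
]
Final: pos=(-2.742,2.633), heading=354, 0 segment(s) drawn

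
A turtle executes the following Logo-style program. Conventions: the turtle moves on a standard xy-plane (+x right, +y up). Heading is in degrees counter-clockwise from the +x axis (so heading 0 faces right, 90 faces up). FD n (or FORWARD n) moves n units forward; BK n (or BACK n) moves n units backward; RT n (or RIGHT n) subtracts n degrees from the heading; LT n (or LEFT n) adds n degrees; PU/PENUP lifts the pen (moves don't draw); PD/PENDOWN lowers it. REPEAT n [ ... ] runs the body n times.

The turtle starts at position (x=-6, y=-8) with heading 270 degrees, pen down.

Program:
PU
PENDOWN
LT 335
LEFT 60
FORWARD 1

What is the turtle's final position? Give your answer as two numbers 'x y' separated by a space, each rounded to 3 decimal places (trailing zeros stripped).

Answer: -5.426 -8.819

Derivation:
Executing turtle program step by step:
Start: pos=(-6,-8), heading=270, pen down
PU: pen up
PD: pen down
LT 335: heading 270 -> 245
LT 60: heading 245 -> 305
FD 1: (-6,-8) -> (-5.426,-8.819) [heading=305, draw]
Final: pos=(-5.426,-8.819), heading=305, 1 segment(s) drawn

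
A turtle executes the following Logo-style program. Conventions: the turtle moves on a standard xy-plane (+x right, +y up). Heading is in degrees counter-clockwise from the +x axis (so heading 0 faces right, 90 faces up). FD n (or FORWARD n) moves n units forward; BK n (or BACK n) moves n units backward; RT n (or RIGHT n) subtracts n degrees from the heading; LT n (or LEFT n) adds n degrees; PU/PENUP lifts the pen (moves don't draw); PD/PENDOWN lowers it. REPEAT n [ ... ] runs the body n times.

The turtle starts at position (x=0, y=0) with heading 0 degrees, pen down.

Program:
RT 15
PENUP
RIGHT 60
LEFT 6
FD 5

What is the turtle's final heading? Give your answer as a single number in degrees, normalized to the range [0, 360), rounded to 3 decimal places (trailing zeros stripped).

Executing turtle program step by step:
Start: pos=(0,0), heading=0, pen down
RT 15: heading 0 -> 345
PU: pen up
RT 60: heading 345 -> 285
LT 6: heading 285 -> 291
FD 5: (0,0) -> (1.792,-4.668) [heading=291, move]
Final: pos=(1.792,-4.668), heading=291, 0 segment(s) drawn

Answer: 291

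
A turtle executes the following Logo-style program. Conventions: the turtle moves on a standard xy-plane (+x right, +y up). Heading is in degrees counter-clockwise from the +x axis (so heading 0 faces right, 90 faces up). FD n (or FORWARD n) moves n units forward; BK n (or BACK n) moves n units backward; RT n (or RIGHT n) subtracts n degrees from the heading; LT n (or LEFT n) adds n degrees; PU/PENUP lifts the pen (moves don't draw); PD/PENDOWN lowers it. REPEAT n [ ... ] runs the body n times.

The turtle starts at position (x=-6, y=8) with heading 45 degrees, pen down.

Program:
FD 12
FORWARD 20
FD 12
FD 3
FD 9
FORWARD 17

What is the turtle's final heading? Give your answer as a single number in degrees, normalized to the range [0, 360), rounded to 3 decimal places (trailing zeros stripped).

Executing turtle program step by step:
Start: pos=(-6,8), heading=45, pen down
FD 12: (-6,8) -> (2.485,16.485) [heading=45, draw]
FD 20: (2.485,16.485) -> (16.627,30.627) [heading=45, draw]
FD 12: (16.627,30.627) -> (25.113,39.113) [heading=45, draw]
FD 3: (25.113,39.113) -> (27.234,41.234) [heading=45, draw]
FD 9: (27.234,41.234) -> (33.598,47.598) [heading=45, draw]
FD 17: (33.598,47.598) -> (45.619,59.619) [heading=45, draw]
Final: pos=(45.619,59.619), heading=45, 6 segment(s) drawn

Answer: 45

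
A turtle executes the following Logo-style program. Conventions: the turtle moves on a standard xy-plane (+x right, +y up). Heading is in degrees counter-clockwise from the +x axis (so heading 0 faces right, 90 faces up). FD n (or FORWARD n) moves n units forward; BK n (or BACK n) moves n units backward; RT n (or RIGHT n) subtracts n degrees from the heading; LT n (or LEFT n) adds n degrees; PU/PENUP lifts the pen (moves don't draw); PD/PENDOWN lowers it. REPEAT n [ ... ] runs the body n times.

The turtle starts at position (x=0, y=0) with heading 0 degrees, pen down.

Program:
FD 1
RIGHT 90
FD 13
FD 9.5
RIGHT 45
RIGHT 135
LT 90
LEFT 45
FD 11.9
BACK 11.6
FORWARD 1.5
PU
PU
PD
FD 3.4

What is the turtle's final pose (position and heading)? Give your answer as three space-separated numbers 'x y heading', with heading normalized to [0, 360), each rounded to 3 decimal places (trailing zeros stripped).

Executing turtle program step by step:
Start: pos=(0,0), heading=0, pen down
FD 1: (0,0) -> (1,0) [heading=0, draw]
RT 90: heading 0 -> 270
FD 13: (1,0) -> (1,-13) [heading=270, draw]
FD 9.5: (1,-13) -> (1,-22.5) [heading=270, draw]
RT 45: heading 270 -> 225
RT 135: heading 225 -> 90
LT 90: heading 90 -> 180
LT 45: heading 180 -> 225
FD 11.9: (1,-22.5) -> (-7.415,-30.915) [heading=225, draw]
BK 11.6: (-7.415,-30.915) -> (0.788,-22.712) [heading=225, draw]
FD 1.5: (0.788,-22.712) -> (-0.273,-23.773) [heading=225, draw]
PU: pen up
PU: pen up
PD: pen down
FD 3.4: (-0.273,-23.773) -> (-2.677,-26.177) [heading=225, draw]
Final: pos=(-2.677,-26.177), heading=225, 7 segment(s) drawn

Answer: -2.677 -26.177 225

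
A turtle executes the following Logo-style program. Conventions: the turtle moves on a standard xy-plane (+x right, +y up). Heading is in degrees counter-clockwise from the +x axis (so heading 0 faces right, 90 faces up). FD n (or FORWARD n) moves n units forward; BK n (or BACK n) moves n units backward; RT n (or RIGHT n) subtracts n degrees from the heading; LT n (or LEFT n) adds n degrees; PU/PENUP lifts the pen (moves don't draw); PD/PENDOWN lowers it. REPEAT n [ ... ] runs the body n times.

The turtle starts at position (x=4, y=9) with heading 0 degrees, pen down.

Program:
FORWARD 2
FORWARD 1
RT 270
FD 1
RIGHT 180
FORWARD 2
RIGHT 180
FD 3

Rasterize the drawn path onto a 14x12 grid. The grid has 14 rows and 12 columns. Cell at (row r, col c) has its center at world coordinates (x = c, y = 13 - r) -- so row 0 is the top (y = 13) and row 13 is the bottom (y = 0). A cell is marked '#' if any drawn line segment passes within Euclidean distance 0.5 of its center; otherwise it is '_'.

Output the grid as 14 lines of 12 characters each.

Segment 0: (4,9) -> (6,9)
Segment 1: (6,9) -> (7,9)
Segment 2: (7,9) -> (7,10)
Segment 3: (7,10) -> (7,8)
Segment 4: (7,8) -> (7,11)

Answer: ____________
____________
_______#____
_______#____
____####____
_______#____
____________
____________
____________
____________
____________
____________
____________
____________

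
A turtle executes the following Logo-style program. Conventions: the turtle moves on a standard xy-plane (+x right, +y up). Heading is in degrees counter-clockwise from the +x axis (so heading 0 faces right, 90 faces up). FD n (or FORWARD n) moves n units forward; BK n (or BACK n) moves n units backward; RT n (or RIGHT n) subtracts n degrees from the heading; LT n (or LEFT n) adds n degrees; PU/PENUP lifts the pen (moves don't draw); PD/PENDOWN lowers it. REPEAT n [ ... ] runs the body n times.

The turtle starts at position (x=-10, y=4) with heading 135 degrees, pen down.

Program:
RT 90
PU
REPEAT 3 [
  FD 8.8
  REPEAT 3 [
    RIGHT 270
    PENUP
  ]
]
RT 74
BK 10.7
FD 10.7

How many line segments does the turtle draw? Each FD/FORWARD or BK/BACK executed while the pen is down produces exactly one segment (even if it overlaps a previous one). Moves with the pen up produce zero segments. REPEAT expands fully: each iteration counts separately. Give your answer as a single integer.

Answer: 0

Derivation:
Executing turtle program step by step:
Start: pos=(-10,4), heading=135, pen down
RT 90: heading 135 -> 45
PU: pen up
REPEAT 3 [
  -- iteration 1/3 --
  FD 8.8: (-10,4) -> (-3.777,10.223) [heading=45, move]
  REPEAT 3 [
    -- iteration 1/3 --
    RT 270: heading 45 -> 135
    PU: pen up
    -- iteration 2/3 --
    RT 270: heading 135 -> 225
    PU: pen up
    -- iteration 3/3 --
    RT 270: heading 225 -> 315
    PU: pen up
  ]
  -- iteration 2/3 --
  FD 8.8: (-3.777,10.223) -> (2.445,4) [heading=315, move]
  REPEAT 3 [
    -- iteration 1/3 --
    RT 270: heading 315 -> 45
    PU: pen up
    -- iteration 2/3 --
    RT 270: heading 45 -> 135
    PU: pen up
    -- iteration 3/3 --
    RT 270: heading 135 -> 225
    PU: pen up
  ]
  -- iteration 3/3 --
  FD 8.8: (2.445,4) -> (-3.777,-2.223) [heading=225, move]
  REPEAT 3 [
    -- iteration 1/3 --
    RT 270: heading 225 -> 315
    PU: pen up
    -- iteration 2/3 --
    RT 270: heading 315 -> 45
    PU: pen up
    -- iteration 3/3 --
    RT 270: heading 45 -> 135
    PU: pen up
  ]
]
RT 74: heading 135 -> 61
BK 10.7: (-3.777,-2.223) -> (-8.965,-11.581) [heading=61, move]
FD 10.7: (-8.965,-11.581) -> (-3.777,-2.223) [heading=61, move]
Final: pos=(-3.777,-2.223), heading=61, 0 segment(s) drawn
Segments drawn: 0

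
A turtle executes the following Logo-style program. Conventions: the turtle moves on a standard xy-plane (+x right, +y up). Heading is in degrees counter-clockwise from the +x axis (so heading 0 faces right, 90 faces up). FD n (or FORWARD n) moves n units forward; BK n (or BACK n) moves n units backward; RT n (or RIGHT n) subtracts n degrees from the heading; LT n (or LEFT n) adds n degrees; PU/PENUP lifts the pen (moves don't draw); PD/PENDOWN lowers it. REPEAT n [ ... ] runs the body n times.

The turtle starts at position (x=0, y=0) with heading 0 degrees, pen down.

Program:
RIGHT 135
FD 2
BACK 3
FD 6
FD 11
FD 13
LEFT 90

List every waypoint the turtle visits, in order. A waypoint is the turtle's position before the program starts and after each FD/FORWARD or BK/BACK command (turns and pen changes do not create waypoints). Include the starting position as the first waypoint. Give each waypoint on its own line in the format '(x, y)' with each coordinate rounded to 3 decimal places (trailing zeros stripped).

Executing turtle program step by step:
Start: pos=(0,0), heading=0, pen down
RT 135: heading 0 -> 225
FD 2: (0,0) -> (-1.414,-1.414) [heading=225, draw]
BK 3: (-1.414,-1.414) -> (0.707,0.707) [heading=225, draw]
FD 6: (0.707,0.707) -> (-3.536,-3.536) [heading=225, draw]
FD 11: (-3.536,-3.536) -> (-11.314,-11.314) [heading=225, draw]
FD 13: (-11.314,-11.314) -> (-20.506,-20.506) [heading=225, draw]
LT 90: heading 225 -> 315
Final: pos=(-20.506,-20.506), heading=315, 5 segment(s) drawn
Waypoints (6 total):
(0, 0)
(-1.414, -1.414)
(0.707, 0.707)
(-3.536, -3.536)
(-11.314, -11.314)
(-20.506, -20.506)

Answer: (0, 0)
(-1.414, -1.414)
(0.707, 0.707)
(-3.536, -3.536)
(-11.314, -11.314)
(-20.506, -20.506)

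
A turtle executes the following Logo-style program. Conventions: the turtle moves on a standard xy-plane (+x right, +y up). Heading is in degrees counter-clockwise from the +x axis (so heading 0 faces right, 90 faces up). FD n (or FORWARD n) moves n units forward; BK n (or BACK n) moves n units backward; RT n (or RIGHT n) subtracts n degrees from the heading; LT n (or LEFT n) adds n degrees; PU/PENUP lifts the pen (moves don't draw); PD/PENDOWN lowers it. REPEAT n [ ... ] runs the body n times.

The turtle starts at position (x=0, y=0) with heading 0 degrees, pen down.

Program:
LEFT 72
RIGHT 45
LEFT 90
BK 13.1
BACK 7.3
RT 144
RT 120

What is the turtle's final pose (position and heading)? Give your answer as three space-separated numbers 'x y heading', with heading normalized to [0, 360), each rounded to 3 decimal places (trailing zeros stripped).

Answer: 9.261 -18.177 213

Derivation:
Executing turtle program step by step:
Start: pos=(0,0), heading=0, pen down
LT 72: heading 0 -> 72
RT 45: heading 72 -> 27
LT 90: heading 27 -> 117
BK 13.1: (0,0) -> (5.947,-11.672) [heading=117, draw]
BK 7.3: (5.947,-11.672) -> (9.261,-18.177) [heading=117, draw]
RT 144: heading 117 -> 333
RT 120: heading 333 -> 213
Final: pos=(9.261,-18.177), heading=213, 2 segment(s) drawn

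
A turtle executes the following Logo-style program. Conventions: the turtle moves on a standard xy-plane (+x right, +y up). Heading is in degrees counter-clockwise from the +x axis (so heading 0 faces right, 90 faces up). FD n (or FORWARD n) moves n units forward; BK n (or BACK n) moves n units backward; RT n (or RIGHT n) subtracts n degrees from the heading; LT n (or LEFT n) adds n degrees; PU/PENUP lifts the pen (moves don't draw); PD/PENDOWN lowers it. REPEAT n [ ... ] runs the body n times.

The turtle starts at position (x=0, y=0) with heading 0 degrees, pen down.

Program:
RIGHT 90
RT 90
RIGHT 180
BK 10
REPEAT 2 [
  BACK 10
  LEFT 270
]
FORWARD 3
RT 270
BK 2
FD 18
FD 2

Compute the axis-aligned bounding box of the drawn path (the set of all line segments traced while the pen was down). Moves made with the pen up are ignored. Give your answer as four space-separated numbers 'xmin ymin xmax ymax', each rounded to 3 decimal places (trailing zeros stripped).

Answer: -23 -8 0 12

Derivation:
Executing turtle program step by step:
Start: pos=(0,0), heading=0, pen down
RT 90: heading 0 -> 270
RT 90: heading 270 -> 180
RT 180: heading 180 -> 0
BK 10: (0,0) -> (-10,0) [heading=0, draw]
REPEAT 2 [
  -- iteration 1/2 --
  BK 10: (-10,0) -> (-20,0) [heading=0, draw]
  LT 270: heading 0 -> 270
  -- iteration 2/2 --
  BK 10: (-20,0) -> (-20,10) [heading=270, draw]
  LT 270: heading 270 -> 180
]
FD 3: (-20,10) -> (-23,10) [heading=180, draw]
RT 270: heading 180 -> 270
BK 2: (-23,10) -> (-23,12) [heading=270, draw]
FD 18: (-23,12) -> (-23,-6) [heading=270, draw]
FD 2: (-23,-6) -> (-23,-8) [heading=270, draw]
Final: pos=(-23,-8), heading=270, 7 segment(s) drawn

Segment endpoints: x in {-23, -20, -10, 0}, y in {-8, -6, 0, 0, 0, 10, 12}
xmin=-23, ymin=-8, xmax=0, ymax=12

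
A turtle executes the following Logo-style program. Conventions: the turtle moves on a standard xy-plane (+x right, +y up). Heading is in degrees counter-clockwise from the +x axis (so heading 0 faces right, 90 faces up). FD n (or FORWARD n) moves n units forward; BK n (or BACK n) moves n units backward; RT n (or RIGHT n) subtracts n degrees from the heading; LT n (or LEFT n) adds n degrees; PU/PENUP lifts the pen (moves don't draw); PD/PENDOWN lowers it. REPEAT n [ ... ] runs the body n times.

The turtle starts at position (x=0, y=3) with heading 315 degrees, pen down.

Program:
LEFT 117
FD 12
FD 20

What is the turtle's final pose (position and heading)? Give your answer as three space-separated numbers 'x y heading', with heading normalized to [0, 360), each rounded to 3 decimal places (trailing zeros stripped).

Answer: 9.889 33.434 72

Derivation:
Executing turtle program step by step:
Start: pos=(0,3), heading=315, pen down
LT 117: heading 315 -> 72
FD 12: (0,3) -> (3.708,14.413) [heading=72, draw]
FD 20: (3.708,14.413) -> (9.889,33.434) [heading=72, draw]
Final: pos=(9.889,33.434), heading=72, 2 segment(s) drawn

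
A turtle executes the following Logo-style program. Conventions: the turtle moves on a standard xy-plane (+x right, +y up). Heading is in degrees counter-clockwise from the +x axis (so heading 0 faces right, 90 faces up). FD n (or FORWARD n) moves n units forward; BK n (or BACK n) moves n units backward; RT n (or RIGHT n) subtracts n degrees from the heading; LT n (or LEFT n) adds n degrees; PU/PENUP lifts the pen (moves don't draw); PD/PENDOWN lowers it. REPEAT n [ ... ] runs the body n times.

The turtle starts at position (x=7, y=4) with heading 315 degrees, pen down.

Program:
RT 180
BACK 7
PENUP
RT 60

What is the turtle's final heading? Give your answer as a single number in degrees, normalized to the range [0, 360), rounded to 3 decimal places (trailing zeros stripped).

Executing turtle program step by step:
Start: pos=(7,4), heading=315, pen down
RT 180: heading 315 -> 135
BK 7: (7,4) -> (11.95,-0.95) [heading=135, draw]
PU: pen up
RT 60: heading 135 -> 75
Final: pos=(11.95,-0.95), heading=75, 1 segment(s) drawn

Answer: 75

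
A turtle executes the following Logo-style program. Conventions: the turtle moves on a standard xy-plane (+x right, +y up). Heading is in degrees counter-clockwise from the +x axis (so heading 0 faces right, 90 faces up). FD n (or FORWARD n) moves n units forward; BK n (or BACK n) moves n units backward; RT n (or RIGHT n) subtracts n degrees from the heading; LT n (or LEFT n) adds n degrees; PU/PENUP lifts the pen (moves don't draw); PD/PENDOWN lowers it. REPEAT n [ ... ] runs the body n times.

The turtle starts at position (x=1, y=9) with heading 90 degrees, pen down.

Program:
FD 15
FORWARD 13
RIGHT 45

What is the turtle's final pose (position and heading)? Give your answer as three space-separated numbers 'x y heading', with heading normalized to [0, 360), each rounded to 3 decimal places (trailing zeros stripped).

Answer: 1 37 45

Derivation:
Executing turtle program step by step:
Start: pos=(1,9), heading=90, pen down
FD 15: (1,9) -> (1,24) [heading=90, draw]
FD 13: (1,24) -> (1,37) [heading=90, draw]
RT 45: heading 90 -> 45
Final: pos=(1,37), heading=45, 2 segment(s) drawn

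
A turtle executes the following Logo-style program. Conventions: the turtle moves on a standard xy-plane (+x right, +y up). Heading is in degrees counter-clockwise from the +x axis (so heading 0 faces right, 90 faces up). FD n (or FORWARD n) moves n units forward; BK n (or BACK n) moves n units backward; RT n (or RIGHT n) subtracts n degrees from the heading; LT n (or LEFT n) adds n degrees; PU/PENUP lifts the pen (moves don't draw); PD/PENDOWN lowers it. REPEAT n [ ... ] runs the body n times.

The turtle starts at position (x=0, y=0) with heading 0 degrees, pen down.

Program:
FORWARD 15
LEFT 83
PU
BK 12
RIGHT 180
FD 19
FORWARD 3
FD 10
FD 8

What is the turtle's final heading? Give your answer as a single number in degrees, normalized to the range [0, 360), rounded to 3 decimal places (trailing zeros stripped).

Executing turtle program step by step:
Start: pos=(0,0), heading=0, pen down
FD 15: (0,0) -> (15,0) [heading=0, draw]
LT 83: heading 0 -> 83
PU: pen up
BK 12: (15,0) -> (13.538,-11.911) [heading=83, move]
RT 180: heading 83 -> 263
FD 19: (13.538,-11.911) -> (11.222,-30.769) [heading=263, move]
FD 3: (11.222,-30.769) -> (10.856,-33.747) [heading=263, move]
FD 10: (10.856,-33.747) -> (9.638,-43.672) [heading=263, move]
FD 8: (9.638,-43.672) -> (8.663,-51.612) [heading=263, move]
Final: pos=(8.663,-51.612), heading=263, 1 segment(s) drawn

Answer: 263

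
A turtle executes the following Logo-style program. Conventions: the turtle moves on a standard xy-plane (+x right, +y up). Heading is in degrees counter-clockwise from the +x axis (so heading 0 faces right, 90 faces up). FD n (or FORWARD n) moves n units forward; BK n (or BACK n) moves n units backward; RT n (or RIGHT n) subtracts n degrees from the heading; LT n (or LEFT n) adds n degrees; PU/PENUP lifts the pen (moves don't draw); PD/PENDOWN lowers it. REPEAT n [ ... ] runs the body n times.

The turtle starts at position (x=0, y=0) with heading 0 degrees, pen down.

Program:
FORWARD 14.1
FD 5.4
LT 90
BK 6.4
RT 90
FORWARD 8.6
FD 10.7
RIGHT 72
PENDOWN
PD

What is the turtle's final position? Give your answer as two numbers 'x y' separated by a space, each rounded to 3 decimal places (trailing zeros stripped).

Executing turtle program step by step:
Start: pos=(0,0), heading=0, pen down
FD 14.1: (0,0) -> (14.1,0) [heading=0, draw]
FD 5.4: (14.1,0) -> (19.5,0) [heading=0, draw]
LT 90: heading 0 -> 90
BK 6.4: (19.5,0) -> (19.5,-6.4) [heading=90, draw]
RT 90: heading 90 -> 0
FD 8.6: (19.5,-6.4) -> (28.1,-6.4) [heading=0, draw]
FD 10.7: (28.1,-6.4) -> (38.8,-6.4) [heading=0, draw]
RT 72: heading 0 -> 288
PD: pen down
PD: pen down
Final: pos=(38.8,-6.4), heading=288, 5 segment(s) drawn

Answer: 38.8 -6.4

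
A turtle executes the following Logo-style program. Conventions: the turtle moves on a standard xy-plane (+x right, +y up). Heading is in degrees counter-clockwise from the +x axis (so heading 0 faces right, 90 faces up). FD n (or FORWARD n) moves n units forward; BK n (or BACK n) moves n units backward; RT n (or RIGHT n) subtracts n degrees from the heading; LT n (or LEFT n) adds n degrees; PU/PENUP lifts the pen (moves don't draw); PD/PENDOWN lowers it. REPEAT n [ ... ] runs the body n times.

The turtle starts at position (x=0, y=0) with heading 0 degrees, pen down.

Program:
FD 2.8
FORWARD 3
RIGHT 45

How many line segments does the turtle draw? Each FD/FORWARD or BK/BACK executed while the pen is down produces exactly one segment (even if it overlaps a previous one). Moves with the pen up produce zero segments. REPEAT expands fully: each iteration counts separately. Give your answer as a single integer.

Answer: 2

Derivation:
Executing turtle program step by step:
Start: pos=(0,0), heading=0, pen down
FD 2.8: (0,0) -> (2.8,0) [heading=0, draw]
FD 3: (2.8,0) -> (5.8,0) [heading=0, draw]
RT 45: heading 0 -> 315
Final: pos=(5.8,0), heading=315, 2 segment(s) drawn
Segments drawn: 2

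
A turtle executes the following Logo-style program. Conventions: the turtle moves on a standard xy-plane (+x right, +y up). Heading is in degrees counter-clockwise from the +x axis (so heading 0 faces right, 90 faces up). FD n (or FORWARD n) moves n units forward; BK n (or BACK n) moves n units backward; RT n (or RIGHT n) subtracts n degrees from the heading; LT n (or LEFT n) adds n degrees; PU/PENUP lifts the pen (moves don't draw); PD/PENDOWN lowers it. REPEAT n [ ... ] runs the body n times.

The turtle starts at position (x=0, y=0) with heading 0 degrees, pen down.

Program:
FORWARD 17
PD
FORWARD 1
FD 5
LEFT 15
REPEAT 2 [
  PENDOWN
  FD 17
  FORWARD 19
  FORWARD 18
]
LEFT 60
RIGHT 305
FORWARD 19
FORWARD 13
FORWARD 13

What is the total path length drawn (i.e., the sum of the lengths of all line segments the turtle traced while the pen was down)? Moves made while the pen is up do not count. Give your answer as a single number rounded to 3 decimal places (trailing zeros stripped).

Answer: 176

Derivation:
Executing turtle program step by step:
Start: pos=(0,0), heading=0, pen down
FD 17: (0,0) -> (17,0) [heading=0, draw]
PD: pen down
FD 1: (17,0) -> (18,0) [heading=0, draw]
FD 5: (18,0) -> (23,0) [heading=0, draw]
LT 15: heading 0 -> 15
REPEAT 2 [
  -- iteration 1/2 --
  PD: pen down
  FD 17: (23,0) -> (39.421,4.4) [heading=15, draw]
  FD 19: (39.421,4.4) -> (57.773,9.317) [heading=15, draw]
  FD 18: (57.773,9.317) -> (75.16,13.976) [heading=15, draw]
  -- iteration 2/2 --
  PD: pen down
  FD 17: (75.16,13.976) -> (91.581,18.376) [heading=15, draw]
  FD 19: (91.581,18.376) -> (109.933,23.294) [heading=15, draw]
  FD 18: (109.933,23.294) -> (127.32,27.952) [heading=15, draw]
]
LT 60: heading 15 -> 75
RT 305: heading 75 -> 130
FD 19: (127.32,27.952) -> (115.107,42.507) [heading=130, draw]
FD 13: (115.107,42.507) -> (106.751,52.466) [heading=130, draw]
FD 13: (106.751,52.466) -> (98.395,62.424) [heading=130, draw]
Final: pos=(98.395,62.424), heading=130, 12 segment(s) drawn

Segment lengths:
  seg 1: (0,0) -> (17,0), length = 17
  seg 2: (17,0) -> (18,0), length = 1
  seg 3: (18,0) -> (23,0), length = 5
  seg 4: (23,0) -> (39.421,4.4), length = 17
  seg 5: (39.421,4.4) -> (57.773,9.317), length = 19
  seg 6: (57.773,9.317) -> (75.16,13.976), length = 18
  seg 7: (75.16,13.976) -> (91.581,18.376), length = 17
  seg 8: (91.581,18.376) -> (109.933,23.294), length = 19
  seg 9: (109.933,23.294) -> (127.32,27.952), length = 18
  seg 10: (127.32,27.952) -> (115.107,42.507), length = 19
  seg 11: (115.107,42.507) -> (106.751,52.466), length = 13
  seg 12: (106.751,52.466) -> (98.395,62.424), length = 13
Total = 176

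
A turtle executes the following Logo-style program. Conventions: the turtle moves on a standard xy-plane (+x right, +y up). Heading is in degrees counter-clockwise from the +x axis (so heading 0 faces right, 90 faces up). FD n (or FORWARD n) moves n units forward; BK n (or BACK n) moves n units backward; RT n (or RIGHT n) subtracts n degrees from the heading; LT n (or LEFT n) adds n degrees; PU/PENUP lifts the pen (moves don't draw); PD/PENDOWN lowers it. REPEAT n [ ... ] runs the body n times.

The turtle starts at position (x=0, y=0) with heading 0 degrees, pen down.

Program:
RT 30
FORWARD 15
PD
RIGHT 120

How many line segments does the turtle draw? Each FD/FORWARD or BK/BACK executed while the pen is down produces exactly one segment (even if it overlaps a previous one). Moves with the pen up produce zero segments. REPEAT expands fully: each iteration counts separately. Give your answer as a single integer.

Executing turtle program step by step:
Start: pos=(0,0), heading=0, pen down
RT 30: heading 0 -> 330
FD 15: (0,0) -> (12.99,-7.5) [heading=330, draw]
PD: pen down
RT 120: heading 330 -> 210
Final: pos=(12.99,-7.5), heading=210, 1 segment(s) drawn
Segments drawn: 1

Answer: 1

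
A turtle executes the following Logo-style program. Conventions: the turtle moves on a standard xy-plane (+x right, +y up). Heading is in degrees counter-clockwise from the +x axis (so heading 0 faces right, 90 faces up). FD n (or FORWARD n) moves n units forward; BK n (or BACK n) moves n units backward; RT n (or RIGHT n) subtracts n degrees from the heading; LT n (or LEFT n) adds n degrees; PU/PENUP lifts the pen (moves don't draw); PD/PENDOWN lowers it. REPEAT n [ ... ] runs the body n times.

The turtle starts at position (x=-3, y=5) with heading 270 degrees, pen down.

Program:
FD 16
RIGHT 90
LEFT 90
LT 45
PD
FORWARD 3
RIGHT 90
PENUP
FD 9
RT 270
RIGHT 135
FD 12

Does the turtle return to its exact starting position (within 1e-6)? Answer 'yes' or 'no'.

Executing turtle program step by step:
Start: pos=(-3,5), heading=270, pen down
FD 16: (-3,5) -> (-3,-11) [heading=270, draw]
RT 90: heading 270 -> 180
LT 90: heading 180 -> 270
LT 45: heading 270 -> 315
PD: pen down
FD 3: (-3,-11) -> (-0.879,-13.121) [heading=315, draw]
RT 90: heading 315 -> 225
PU: pen up
FD 9: (-0.879,-13.121) -> (-7.243,-19.485) [heading=225, move]
RT 270: heading 225 -> 315
RT 135: heading 315 -> 180
FD 12: (-7.243,-19.485) -> (-19.243,-19.485) [heading=180, move]
Final: pos=(-19.243,-19.485), heading=180, 2 segment(s) drawn

Start position: (-3, 5)
Final position: (-19.243, -19.485)
Distance = 29.383; >= 1e-6 -> NOT closed

Answer: no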